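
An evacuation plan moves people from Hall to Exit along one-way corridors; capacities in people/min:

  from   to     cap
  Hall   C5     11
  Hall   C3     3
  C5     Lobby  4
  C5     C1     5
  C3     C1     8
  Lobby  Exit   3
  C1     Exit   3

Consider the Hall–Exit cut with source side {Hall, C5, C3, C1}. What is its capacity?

Edges leaving {Hall, C5, C3, C1}: C5→Lobby (4), C1→Exit (3).
Cut capacity = 4 + 3 = 7.

7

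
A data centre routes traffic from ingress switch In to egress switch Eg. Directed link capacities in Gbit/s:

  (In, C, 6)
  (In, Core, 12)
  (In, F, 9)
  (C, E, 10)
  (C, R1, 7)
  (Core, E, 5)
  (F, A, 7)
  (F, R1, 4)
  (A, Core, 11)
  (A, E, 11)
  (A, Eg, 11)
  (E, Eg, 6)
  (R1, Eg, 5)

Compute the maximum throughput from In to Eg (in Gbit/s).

Augment In→C→E→Eg: bottleneck 6, flow now 6.
Augment In→F→A→Eg: bottleneck 7, flow now 13.
Augment In→F→R1→Eg: bottleneck 2, flow now 15.
Augment In→Core→E→C→R1→Eg: bottleneck 3, flow now 18. (uses reverse residual edge)
No augmenting path remains; maximum flow = 18.
In the residual graph, reachable from In: {In, C, Core, F, E, R1}.
Min-cut edges: F→A (7), E→Eg (6), R1→Eg (5); capacity 7 + 6 + 5 = 18.
This cut is saturated, so no flow can exceed 18.

18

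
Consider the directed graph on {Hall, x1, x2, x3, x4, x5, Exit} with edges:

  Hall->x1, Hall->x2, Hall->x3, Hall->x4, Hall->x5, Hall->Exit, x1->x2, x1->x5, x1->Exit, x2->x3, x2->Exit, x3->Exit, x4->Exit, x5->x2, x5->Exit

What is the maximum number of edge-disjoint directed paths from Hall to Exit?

Assign every edge capacity 1; by Menger, the answer equals the max flow.
Path Hall→Exit (+1); total 1.
Path Hall→x1→Exit (+1); total 2.
Path Hall→x2→Exit (+1); total 3.
Path Hall→x3→Exit (+1); total 4.
Path Hall→x4→Exit (+1); total 5.
Path Hall→x5→Exit (+1); total 6.
No residual Hall→Exit path; max flow = 6.
Certifying cut of size 6: {Hall→Exit, Hall→x1, Hall→x2, Hall→x3, Hall→x4, Hall→x5}.

6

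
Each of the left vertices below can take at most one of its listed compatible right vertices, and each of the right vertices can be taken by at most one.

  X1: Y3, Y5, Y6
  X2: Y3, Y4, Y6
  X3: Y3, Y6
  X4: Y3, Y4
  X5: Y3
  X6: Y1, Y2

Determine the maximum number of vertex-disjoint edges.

5

Unit-capacity flow: source→left, listed edges, right→sink; max matching = max flow.
Augmenting path X1→Y3 (+1); matched 1.
Augmenting path X2→Y4 (+1); matched 2.
Augmenting path X3→Y6 (+1); matched 3.
Augmenting path X6→Y1 (+1); matched 4.
Augmenting path X4→Y3→X1→Y5 (+1); matched 5.
No augmenting path remains; maximum matching = 5.
König certificate: {X1, X6, Y3, Y4, Y6} is a vertex cover of size 5 (every listed pair touches it), so no matching can be larger.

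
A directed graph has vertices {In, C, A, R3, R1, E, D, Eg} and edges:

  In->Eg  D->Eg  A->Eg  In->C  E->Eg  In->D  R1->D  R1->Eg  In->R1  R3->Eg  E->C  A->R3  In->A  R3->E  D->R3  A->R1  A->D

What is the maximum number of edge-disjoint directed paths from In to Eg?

4

Assign every edge capacity 1; by Menger, the answer equals the max flow.
Path In→Eg (+1); total 1.
Path In→A→Eg (+1); total 2.
Path In→R1→Eg (+1); total 3.
Path In→D→Eg (+1); total 4.
No residual In→Eg path; max flow = 4.
Certifying cut of size 4: {In→A, In→D, In→Eg, In→R1}.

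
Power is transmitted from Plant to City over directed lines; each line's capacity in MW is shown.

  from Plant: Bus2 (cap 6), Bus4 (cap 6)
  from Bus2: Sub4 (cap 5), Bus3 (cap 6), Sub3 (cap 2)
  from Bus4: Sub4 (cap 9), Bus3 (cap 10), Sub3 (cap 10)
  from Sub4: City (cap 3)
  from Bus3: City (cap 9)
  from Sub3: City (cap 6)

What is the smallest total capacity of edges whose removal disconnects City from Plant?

12

Augment Plant→Bus2→Sub4→City: bottleneck 3, flow now 3.
Augment Plant→Bus2→Bus3→City: bottleneck 3, flow now 6.
Augment Plant→Bus4→Bus3→City: bottleneck 6, flow now 12.
No augmenting path remains; maximum flow = 12.
By max-flow min-cut, the minimum cut capacity equals the max flow.
In the residual graph, reachable from Plant: {Plant}.
Min-cut edges: Plant→Bus2 (6), Plant→Bus4 (6); capacity 6 + 6 = 12.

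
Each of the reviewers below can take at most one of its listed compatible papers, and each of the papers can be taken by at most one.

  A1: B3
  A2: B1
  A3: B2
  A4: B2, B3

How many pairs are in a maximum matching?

Unit-capacity flow: source→left, listed edges, right→sink; max matching = max flow.
Augmenting path A1→B3 (+1); matched 1.
Augmenting path A2→B1 (+1); matched 2.
Augmenting path A3→B2 (+1); matched 3.
No augmenting path remains; maximum matching = 3.
König certificate: {A2, B2, B3} is a vertex cover of size 3 (every listed pair touches it), so no matching can be larger.

3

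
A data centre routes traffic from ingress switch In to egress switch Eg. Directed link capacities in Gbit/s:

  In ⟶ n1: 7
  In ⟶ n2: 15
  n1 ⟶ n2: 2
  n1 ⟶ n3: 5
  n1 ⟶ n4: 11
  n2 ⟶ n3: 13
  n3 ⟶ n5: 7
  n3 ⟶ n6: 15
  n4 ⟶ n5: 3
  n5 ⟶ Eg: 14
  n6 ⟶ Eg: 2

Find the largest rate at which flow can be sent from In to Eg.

Augment In→n1→n3→n5→Eg: bottleneck 5, flow now 5.
Augment In→n1→n4→n5→Eg: bottleneck 2, flow now 7.
Augment In→n2→n3→n5→Eg: bottleneck 2, flow now 9.
Augment In→n2→n3→n6→Eg: bottleneck 2, flow now 11.
Augment In→n2→n3→n1→n4→n5→Eg: bottleneck 1, flow now 12. (uses reverse residual edge)
No augmenting path remains; maximum flow = 12.
In the residual graph, reachable from In: {In, n1, n2, n3, n4, n6}.
Min-cut edges: n3→n5 (7), n4→n5 (3), n6→Eg (2); capacity 7 + 3 + 2 = 12.
This cut is saturated, so no flow can exceed 12.

12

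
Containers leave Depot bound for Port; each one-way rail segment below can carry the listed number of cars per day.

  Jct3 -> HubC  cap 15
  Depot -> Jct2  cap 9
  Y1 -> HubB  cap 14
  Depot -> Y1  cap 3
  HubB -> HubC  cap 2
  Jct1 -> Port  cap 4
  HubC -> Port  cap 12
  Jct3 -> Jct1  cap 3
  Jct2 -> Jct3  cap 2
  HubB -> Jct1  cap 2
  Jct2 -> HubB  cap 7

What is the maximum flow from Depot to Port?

6

Augment Depot→Y1→HubB→HubC→Port: bottleneck 2, flow now 2.
Augment Depot→Y1→HubB→Jct1→Port: bottleneck 1, flow now 3.
Augment Depot→Jct2→Jct3→HubC→Port: bottleneck 2, flow now 5.
Augment Depot→Jct2→HubB→Jct1→Port: bottleneck 1, flow now 6.
No augmenting path remains; maximum flow = 6.
In the residual graph, reachable from Depot: {Depot, Y1, Jct2, HubB}.
Min-cut edges: Jct2→Jct3 (2), HubB→HubC (2), HubB→Jct1 (2); capacity 2 + 2 + 2 = 6.
This cut is saturated, so no flow can exceed 6.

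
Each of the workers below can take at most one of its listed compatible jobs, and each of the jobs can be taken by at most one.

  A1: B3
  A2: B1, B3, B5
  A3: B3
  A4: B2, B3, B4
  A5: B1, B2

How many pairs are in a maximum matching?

4

Unit-capacity flow: source→left, listed edges, right→sink; max matching = max flow.
Augmenting path A1→B3 (+1); matched 1.
Augmenting path A2→B1 (+1); matched 2.
Augmenting path A4→B2 (+1); matched 3.
Augmenting path A5→B1→A2→B5 (+1); matched 4.
No augmenting path remains; maximum matching = 4.
König certificate: {A2, A4, A5, B3} is a vertex cover of size 4 (every listed pair touches it), so no matching can be larger.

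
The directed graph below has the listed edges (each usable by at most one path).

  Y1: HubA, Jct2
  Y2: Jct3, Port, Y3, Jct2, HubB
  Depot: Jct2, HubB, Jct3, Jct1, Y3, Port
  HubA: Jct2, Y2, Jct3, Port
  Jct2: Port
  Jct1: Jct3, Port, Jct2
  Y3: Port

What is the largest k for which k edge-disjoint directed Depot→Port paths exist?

4

Assign every edge capacity 1; by Menger, the answer equals the max flow.
Path Depot→Port (+1); total 1.
Path Depot→Jct1→Port (+1); total 2.
Path Depot→Y3→Port (+1); total 3.
Path Depot→Jct2→Port (+1); total 4.
No residual Depot→Port path; max flow = 4.
Certifying cut of size 4: {Depot→Jct1, Depot→Jct2, Depot→Port, Depot→Y3}.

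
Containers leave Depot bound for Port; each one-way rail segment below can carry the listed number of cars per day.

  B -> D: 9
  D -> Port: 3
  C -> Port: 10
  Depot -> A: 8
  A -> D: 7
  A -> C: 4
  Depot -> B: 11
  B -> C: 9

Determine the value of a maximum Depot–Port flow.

Augment Depot→A→C→Port: bottleneck 4, flow now 4.
Augment Depot→A→D→Port: bottleneck 3, flow now 7.
Augment Depot→B→C→Port: bottleneck 6, flow now 13.
No augmenting path remains; maximum flow = 13.
In the residual graph, reachable from Depot: {Depot, A, B, C, D}.
Min-cut edges: C→Port (10), D→Port (3); capacity 10 + 3 = 13.
This cut is saturated, so no flow can exceed 13.

13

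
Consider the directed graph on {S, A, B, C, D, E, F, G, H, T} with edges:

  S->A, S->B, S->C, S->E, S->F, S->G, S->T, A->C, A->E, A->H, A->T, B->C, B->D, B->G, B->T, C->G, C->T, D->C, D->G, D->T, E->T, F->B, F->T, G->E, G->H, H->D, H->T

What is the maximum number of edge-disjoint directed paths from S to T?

7

Assign every edge capacity 1; by Menger, the answer equals the max flow.
Path S→T (+1); total 1.
Path S→A→T (+1); total 2.
Path S→B→T (+1); total 3.
Path S→C→T (+1); total 4.
Path S→E→T (+1); total 5.
Path S→F→T (+1); total 6.
Path S→G→H→T (+1); total 7.
No residual S→T path; max flow = 7.
Certifying cut of size 7: {S→A, S→B, S→C, S→E, S→F, S→G, S→T}.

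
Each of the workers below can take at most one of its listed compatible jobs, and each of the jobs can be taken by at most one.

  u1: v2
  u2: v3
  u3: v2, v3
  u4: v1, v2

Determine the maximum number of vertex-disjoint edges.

Unit-capacity flow: source→left, listed edges, right→sink; max matching = max flow.
Augmenting path u1→v2 (+1); matched 1.
Augmenting path u2→v3 (+1); matched 2.
Augmenting path u4→v1 (+1); matched 3.
No augmenting path remains; maximum matching = 3.
König certificate: {u4, v2, v3} is a vertex cover of size 3 (every listed pair touches it), so no matching can be larger.

3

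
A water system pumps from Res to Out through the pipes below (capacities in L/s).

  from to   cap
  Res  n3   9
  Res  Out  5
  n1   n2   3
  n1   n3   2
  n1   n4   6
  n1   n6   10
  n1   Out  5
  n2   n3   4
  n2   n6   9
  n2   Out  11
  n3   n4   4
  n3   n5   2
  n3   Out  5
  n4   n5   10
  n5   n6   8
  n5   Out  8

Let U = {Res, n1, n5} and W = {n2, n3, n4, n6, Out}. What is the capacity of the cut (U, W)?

56

Edges leaving {Res, n1, n5}: Res→n3 (9), Res→Out (5), n1→n2 (3), n1→n3 (2), n1→n4 (6), n1→n6 (10), n1→Out (5), n5→n6 (8), n5→Out (8).
Cut capacity = 9 + 5 + 3 + 2 + 6 + 10 + 5 + 8 + 8 = 56.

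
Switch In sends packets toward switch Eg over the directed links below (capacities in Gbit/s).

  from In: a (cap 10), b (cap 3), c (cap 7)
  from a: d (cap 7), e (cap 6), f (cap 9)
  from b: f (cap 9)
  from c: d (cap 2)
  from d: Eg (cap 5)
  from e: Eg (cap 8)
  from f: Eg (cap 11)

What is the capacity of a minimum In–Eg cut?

Augment In→a→d→Eg: bottleneck 5, flow now 5.
Augment In→a→e→Eg: bottleneck 5, flow now 10.
Augment In→b→f→Eg: bottleneck 3, flow now 13.
Augment In→c→d→a→e→Eg: bottleneck 1, flow now 14. (uses reverse residual edge)
Augment In→c→d→a→f→Eg: bottleneck 1, flow now 15. (uses reverse residual edge)
No augmenting path remains; maximum flow = 15.
By max-flow min-cut, the minimum cut capacity equals the max flow.
In the residual graph, reachable from In: {In, c}.
Min-cut edges: In→a (10), In→b (3), c→d (2); capacity 10 + 3 + 2 = 15.

15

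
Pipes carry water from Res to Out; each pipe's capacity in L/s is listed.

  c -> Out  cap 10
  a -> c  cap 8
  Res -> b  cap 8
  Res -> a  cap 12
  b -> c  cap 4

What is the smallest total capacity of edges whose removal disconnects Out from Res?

10

Augment Res→a→c→Out: bottleneck 8, flow now 8.
Augment Res→b→c→Out: bottleneck 2, flow now 10.
No augmenting path remains; maximum flow = 10.
By max-flow min-cut, the minimum cut capacity equals the max flow.
In the residual graph, reachable from Res: {Res, a, b, c}.
Min-cut edges: c→Out (10); capacity 10 = 10.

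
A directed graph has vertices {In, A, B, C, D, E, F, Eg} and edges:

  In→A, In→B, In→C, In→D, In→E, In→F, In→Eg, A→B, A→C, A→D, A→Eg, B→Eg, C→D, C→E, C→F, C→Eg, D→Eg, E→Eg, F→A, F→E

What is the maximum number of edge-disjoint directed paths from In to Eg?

6

Assign every edge capacity 1; by Menger, the answer equals the max flow.
Path In→Eg (+1); total 1.
Path In→A→Eg (+1); total 2.
Path In→B→Eg (+1); total 3.
Path In→C→Eg (+1); total 4.
Path In→D→Eg (+1); total 5.
Path In→E→Eg (+1); total 6.
No residual In→Eg path; max flow = 6.
Certifying cut of size 6: {A→Eg, B→Eg, C→Eg, D→Eg, E→Eg, In→Eg}.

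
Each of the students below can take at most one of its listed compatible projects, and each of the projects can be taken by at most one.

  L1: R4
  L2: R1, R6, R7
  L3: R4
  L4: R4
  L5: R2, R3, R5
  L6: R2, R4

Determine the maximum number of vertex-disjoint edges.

Unit-capacity flow: source→left, listed edges, right→sink; max matching = max flow.
Augmenting path L1→R4 (+1); matched 1.
Augmenting path L2→R1 (+1); matched 2.
Augmenting path L5→R2 (+1); matched 3.
Augmenting path L6→R2→L5→R3 (+1); matched 4.
No augmenting path remains; maximum matching = 4.
König certificate: {L2, L5, L6, R4} is a vertex cover of size 4 (every listed pair touches it), so no matching can be larger.

4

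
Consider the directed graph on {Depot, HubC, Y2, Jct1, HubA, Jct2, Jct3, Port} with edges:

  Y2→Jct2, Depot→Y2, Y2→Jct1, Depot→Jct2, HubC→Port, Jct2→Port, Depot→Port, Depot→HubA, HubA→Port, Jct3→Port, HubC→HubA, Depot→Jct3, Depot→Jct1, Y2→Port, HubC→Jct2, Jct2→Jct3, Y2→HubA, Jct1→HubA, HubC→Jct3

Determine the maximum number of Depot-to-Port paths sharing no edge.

Assign every edge capacity 1; by Menger, the answer equals the max flow.
Path Depot→Port (+1); total 1.
Path Depot→Y2→Port (+1); total 2.
Path Depot→HubA→Port (+1); total 3.
Path Depot→Jct2→Port (+1); total 4.
Path Depot→Jct3→Port (+1); total 5.
No residual Depot→Port path; max flow = 5.
Certifying cut of size 5: {Depot→Jct2, Depot→Jct3, Depot→Port, Depot→Y2, HubA→Port}.

5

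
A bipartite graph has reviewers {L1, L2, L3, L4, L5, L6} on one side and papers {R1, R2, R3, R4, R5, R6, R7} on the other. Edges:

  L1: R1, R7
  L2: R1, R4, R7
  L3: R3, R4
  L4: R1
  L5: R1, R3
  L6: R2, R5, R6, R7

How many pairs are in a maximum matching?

5

Unit-capacity flow: source→left, listed edges, right→sink; max matching = max flow.
Augmenting path L1→R1 (+1); matched 1.
Augmenting path L2→R4 (+1); matched 2.
Augmenting path L3→R3 (+1); matched 3.
Augmenting path L6→R2 (+1); matched 4.
Augmenting path L4→R1→L1→R7 (+1); matched 5.
No augmenting path remains; maximum matching = 5.
König certificate: {L6, R1, R3, R4, R7} is a vertex cover of size 5 (every listed pair touches it), so no matching can be larger.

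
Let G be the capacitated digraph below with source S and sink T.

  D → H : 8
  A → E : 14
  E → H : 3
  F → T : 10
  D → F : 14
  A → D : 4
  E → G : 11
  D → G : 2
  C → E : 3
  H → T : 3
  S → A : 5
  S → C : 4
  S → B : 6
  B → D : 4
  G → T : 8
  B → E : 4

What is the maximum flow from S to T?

Augment S→A→D→F→T: bottleneck 4, flow now 4.
Augment S→A→E→G→T: bottleneck 1, flow now 5.
Augment S→B→D→F→T: bottleneck 4, flow now 9.
Augment S→B→E→G→T: bottleneck 2, flow now 11.
Augment S→C→E→G→T: bottleneck 3, flow now 14.
No augmenting path remains; maximum flow = 14.
In the residual graph, reachable from S: {S, C}.
Min-cut edges: S→A (5), S→B (6), C→E (3); capacity 5 + 6 + 3 = 14.
This cut is saturated, so no flow can exceed 14.

14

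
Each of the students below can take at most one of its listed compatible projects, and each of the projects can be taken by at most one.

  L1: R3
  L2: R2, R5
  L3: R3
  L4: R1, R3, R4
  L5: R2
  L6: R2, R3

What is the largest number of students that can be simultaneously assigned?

4

Unit-capacity flow: source→left, listed edges, right→sink; max matching = max flow.
Augmenting path L1→R3 (+1); matched 1.
Augmenting path L2→R2 (+1); matched 2.
Augmenting path L4→R1 (+1); matched 3.
Augmenting path L5→R2→L2→R5 (+1); matched 4.
No augmenting path remains; maximum matching = 4.
König certificate: {L2, L4, R2, R3} is a vertex cover of size 4 (every listed pair touches it), so no matching can be larger.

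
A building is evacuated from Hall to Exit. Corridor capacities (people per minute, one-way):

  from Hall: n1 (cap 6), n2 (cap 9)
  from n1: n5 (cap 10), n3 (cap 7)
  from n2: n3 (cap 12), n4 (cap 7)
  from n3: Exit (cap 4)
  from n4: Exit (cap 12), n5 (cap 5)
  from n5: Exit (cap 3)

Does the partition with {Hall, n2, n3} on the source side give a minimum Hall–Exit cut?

Given cut capacity: 6 + 7 + 4 = 17.
Augment Hall→n1→n3→Exit: bottleneck 4, flow now 4.
Augment Hall→n1→n5→Exit: bottleneck 2, flow now 6.
Augment Hall→n2→n4→Exit: bottleneck 7, flow now 13.
Augment Hall→n2→n3→n1→n5→Exit: bottleneck 1, flow now 14. (uses reverse residual edge)
No augmenting path remains; maximum flow = 14.
In the residual graph, reachable from Hall: {Hall, n1, n2, n3, n5}.
Min-cut edges: n2→n4 (7), n3→Exit (4), n5→Exit (3); capacity 7 + 4 + 3 = 14.
Cut capacity 17 exceeds the max flow 14, so it is not minimum.

No — its capacity is 17, but the minimum cut has capacity 14.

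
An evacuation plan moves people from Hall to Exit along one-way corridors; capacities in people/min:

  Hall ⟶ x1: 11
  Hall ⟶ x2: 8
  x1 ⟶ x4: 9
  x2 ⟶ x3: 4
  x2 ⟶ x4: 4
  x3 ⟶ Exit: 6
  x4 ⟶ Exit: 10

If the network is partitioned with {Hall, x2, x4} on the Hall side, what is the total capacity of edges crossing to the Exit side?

25

Edges leaving {Hall, x2, x4}: Hall→x1 (11), x2→x3 (4), x4→Exit (10).
Cut capacity = 11 + 4 + 10 = 25.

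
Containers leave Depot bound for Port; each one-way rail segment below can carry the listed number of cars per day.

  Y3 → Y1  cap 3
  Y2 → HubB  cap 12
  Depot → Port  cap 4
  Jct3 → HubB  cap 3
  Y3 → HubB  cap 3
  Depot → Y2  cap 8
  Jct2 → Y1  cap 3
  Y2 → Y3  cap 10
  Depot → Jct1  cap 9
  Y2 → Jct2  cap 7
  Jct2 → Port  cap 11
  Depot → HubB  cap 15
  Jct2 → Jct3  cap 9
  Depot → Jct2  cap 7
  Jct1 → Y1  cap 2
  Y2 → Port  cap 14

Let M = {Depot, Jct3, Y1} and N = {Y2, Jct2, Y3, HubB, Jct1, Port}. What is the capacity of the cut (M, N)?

Edges leaving {Depot, Jct3, Y1}: Depot→Y2 (8), Depot→Jct2 (7), Depot→HubB (15), Depot→Jct1 (9), Depot→Port (4), Jct3→HubB (3).
Cut capacity = 8 + 7 + 15 + 9 + 4 + 3 = 46.

46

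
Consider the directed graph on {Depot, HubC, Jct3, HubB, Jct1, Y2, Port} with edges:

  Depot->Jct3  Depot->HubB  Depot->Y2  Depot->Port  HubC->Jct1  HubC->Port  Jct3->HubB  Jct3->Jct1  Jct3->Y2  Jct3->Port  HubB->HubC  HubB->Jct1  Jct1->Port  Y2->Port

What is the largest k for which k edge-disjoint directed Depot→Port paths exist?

Assign every edge capacity 1; by Menger, the answer equals the max flow.
Path Depot→Port (+1); total 1.
Path Depot→Jct3→Port (+1); total 2.
Path Depot→Y2→Port (+1); total 3.
Path Depot→HubB→HubC→Port (+1); total 4.
No residual Depot→Port path; max flow = 4.
Certifying cut of size 4: {Depot→HubB, Depot→Jct3, Depot→Port, Depot→Y2}.

4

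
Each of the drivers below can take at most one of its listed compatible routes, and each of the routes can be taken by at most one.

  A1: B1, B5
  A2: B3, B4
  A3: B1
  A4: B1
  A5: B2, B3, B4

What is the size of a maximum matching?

Unit-capacity flow: source→left, listed edges, right→sink; max matching = max flow.
Augmenting path A1→B1 (+1); matched 1.
Augmenting path A2→B3 (+1); matched 2.
Augmenting path A5→B2 (+1); matched 3.
Augmenting path A3→B1→A1→B5 (+1); matched 4.
No augmenting path remains; maximum matching = 4.
König certificate: {A1, A2, A5, B1} is a vertex cover of size 4 (every listed pair touches it), so no matching can be larger.

4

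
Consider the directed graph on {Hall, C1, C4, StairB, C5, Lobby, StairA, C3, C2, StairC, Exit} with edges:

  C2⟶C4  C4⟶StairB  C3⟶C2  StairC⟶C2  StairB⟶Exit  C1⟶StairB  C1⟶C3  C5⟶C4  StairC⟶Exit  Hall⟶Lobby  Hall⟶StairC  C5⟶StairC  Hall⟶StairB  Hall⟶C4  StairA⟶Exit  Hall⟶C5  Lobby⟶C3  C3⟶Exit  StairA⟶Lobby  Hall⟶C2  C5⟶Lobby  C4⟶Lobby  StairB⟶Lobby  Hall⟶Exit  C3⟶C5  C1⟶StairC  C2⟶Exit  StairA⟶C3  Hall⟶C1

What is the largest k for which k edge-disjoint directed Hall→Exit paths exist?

Assign every edge capacity 1; by Menger, the answer equals the max flow.
Path Hall→Exit (+1); total 1.
Path Hall→StairB→Exit (+1); total 2.
Path Hall→C2→Exit (+1); total 3.
Path Hall→StairC→Exit (+1); total 4.
Path Hall→C1→C3→Exit (+1); total 5.
No residual Hall→Exit path; max flow = 5.
Certifying cut of size 5: {C2→Exit, C3→Exit, Hall→Exit, StairB→Exit, StairC→Exit}.

5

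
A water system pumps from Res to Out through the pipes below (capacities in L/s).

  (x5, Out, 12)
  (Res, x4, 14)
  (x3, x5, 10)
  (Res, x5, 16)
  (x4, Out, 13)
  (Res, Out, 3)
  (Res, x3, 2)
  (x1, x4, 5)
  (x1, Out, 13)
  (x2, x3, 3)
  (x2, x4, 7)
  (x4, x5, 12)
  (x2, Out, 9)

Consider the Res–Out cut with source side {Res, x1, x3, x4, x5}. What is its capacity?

Edges leaving {Res, x1, x3, x4, x5}: Res→Out (3), x1→Out (13), x4→Out (13), x5→Out (12).
Cut capacity = 3 + 13 + 13 + 12 = 41.

41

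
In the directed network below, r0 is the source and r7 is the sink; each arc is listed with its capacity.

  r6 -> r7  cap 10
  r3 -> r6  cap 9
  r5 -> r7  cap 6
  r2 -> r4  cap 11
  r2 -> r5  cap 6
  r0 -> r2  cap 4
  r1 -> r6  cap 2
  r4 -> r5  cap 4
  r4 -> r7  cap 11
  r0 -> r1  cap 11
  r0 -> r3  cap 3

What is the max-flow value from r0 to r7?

Augment r0→r1→r6→r7: bottleneck 2, flow now 2.
Augment r0→r2→r4→r7: bottleneck 4, flow now 6.
Augment r0→r3→r6→r7: bottleneck 3, flow now 9.
No augmenting path remains; maximum flow = 9.
In the residual graph, reachable from r0: {r0, r1}.
Min-cut edges: r0→r2 (4), r0→r3 (3), r1→r6 (2); capacity 4 + 3 + 2 = 9.
This cut is saturated, so no flow can exceed 9.

9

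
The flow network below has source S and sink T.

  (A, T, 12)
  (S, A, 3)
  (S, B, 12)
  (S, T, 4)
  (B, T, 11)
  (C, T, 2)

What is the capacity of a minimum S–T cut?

Augment S→T: bottleneck 4, flow now 4.
Augment S→A→T: bottleneck 3, flow now 7.
Augment S→B→T: bottleneck 11, flow now 18.
No augmenting path remains; maximum flow = 18.
By max-flow min-cut, the minimum cut capacity equals the max flow.
In the residual graph, reachable from S: {S, B}.
Min-cut edges: S→A (3), S→T (4), B→T (11); capacity 3 + 4 + 11 = 18.

18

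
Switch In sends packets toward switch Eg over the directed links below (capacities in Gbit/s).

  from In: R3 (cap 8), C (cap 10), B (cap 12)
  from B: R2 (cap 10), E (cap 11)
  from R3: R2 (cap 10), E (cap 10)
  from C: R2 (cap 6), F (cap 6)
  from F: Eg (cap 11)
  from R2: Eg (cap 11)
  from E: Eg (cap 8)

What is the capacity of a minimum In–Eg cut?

25

Augment In→B→R2→Eg: bottleneck 10, flow now 10.
Augment In→B→E→Eg: bottleneck 2, flow now 12.
Augment In→R3→R2→Eg: bottleneck 1, flow now 13.
Augment In→R3→E→Eg: bottleneck 6, flow now 19.
Augment In→C→F→Eg: bottleneck 6, flow now 25.
No augmenting path remains; maximum flow = 25.
By max-flow min-cut, the minimum cut capacity equals the max flow.
In the residual graph, reachable from In: {In, B, R3, C, R2, E}.
Min-cut edges: C→F (6), R2→Eg (11), E→Eg (8); capacity 6 + 11 + 8 = 25.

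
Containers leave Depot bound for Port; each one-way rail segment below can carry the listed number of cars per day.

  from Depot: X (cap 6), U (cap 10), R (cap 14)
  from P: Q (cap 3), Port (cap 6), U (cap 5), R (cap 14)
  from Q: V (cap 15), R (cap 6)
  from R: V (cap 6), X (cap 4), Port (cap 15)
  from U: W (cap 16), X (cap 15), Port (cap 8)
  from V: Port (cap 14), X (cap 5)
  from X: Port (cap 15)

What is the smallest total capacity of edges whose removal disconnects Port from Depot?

Augment Depot→R→Port: bottleneck 14, flow now 14.
Augment Depot→U→Port: bottleneck 8, flow now 22.
Augment Depot→X→Port: bottleneck 6, flow now 28.
Augment Depot→U→X→Port: bottleneck 2, flow now 30.
No augmenting path remains; maximum flow = 30.
By max-flow min-cut, the minimum cut capacity equals the max flow.
In the residual graph, reachable from Depot: {Depot}.
Min-cut edges: Depot→R (14), Depot→U (10), Depot→X (6); capacity 14 + 10 + 6 = 30.

30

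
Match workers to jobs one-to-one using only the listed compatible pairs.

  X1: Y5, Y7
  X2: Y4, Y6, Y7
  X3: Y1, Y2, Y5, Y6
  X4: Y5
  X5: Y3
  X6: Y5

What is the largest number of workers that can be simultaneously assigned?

Unit-capacity flow: source→left, listed edges, right→sink; max matching = max flow.
Augmenting path X1→Y5 (+1); matched 1.
Augmenting path X2→Y4 (+1); matched 2.
Augmenting path X3→Y1 (+1); matched 3.
Augmenting path X5→Y3 (+1); matched 4.
Augmenting path X4→Y5→X1→Y7 (+1); matched 5.
No augmenting path remains; maximum matching = 5.
König certificate: {X1, X2, X3, X5, Y5} is a vertex cover of size 5 (every listed pair touches it), so no matching can be larger.

5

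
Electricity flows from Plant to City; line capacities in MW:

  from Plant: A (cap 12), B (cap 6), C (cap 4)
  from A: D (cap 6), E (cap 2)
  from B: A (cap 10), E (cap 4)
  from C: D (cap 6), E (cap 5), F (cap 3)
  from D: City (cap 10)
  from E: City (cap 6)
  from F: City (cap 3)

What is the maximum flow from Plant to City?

16

Augment Plant→A→D→City: bottleneck 6, flow now 6.
Augment Plant→A→E→City: bottleneck 2, flow now 8.
Augment Plant→B→E→City: bottleneck 4, flow now 12.
Augment Plant→C→D→City: bottleneck 4, flow now 16.
No augmenting path remains; maximum flow = 16.
In the residual graph, reachable from Plant: {Plant, A, B}.
Min-cut edges: Plant→C (4), A→D (6), A→E (2), B→E (4); capacity 4 + 6 + 2 + 4 = 16.
This cut is saturated, so no flow can exceed 16.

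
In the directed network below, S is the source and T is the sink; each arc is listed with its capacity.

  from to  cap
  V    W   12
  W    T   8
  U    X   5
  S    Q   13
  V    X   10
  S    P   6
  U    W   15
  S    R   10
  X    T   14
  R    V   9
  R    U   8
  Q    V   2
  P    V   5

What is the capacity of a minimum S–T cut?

17

Augment S→P→V→W→T: bottleneck 5, flow now 5.
Augment S→Q→V→W→T: bottleneck 2, flow now 7.
Augment S→R→U→W→T: bottleneck 1, flow now 8.
Augment S→R→U→X→T: bottleneck 5, flow now 13.
Augment S→R→V→X→T: bottleneck 4, flow now 17.
No augmenting path remains; maximum flow = 17.
By max-flow min-cut, the minimum cut capacity equals the max flow.
In the residual graph, reachable from S: {S, P, Q}.
Min-cut edges: S→R (10), P→V (5), Q→V (2); capacity 10 + 5 + 2 = 17.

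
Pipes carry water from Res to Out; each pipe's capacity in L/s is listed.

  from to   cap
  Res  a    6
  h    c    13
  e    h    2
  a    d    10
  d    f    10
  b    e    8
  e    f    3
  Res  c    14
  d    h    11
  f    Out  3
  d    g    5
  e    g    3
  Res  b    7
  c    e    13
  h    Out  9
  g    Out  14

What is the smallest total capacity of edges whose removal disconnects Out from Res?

Augment Res→a→d→f→Out: bottleneck 3, flow now 3.
Augment Res→a→d→g→Out: bottleneck 3, flow now 6.
Augment Res→b→e→g→Out: bottleneck 3, flow now 9.
Augment Res→b→e→h→Out: bottleneck 2, flow now 11.
Augment Res→b→e→f→d→g→Out: bottleneck 2, flow now 13. (uses reverse residual edge)
Augment Res→c→e→f→d→h→Out: bottleneck 1, flow now 14. (uses reverse residual edge)
No augmenting path remains; maximum flow = 14.
By max-flow min-cut, the minimum cut capacity equals the max flow.
In the residual graph, reachable from Res: {Res, b, c, e}.
Min-cut edges: Res→a (6), e→f (3), e→g (3), e→h (2); capacity 6 + 3 + 3 + 2 = 14.

14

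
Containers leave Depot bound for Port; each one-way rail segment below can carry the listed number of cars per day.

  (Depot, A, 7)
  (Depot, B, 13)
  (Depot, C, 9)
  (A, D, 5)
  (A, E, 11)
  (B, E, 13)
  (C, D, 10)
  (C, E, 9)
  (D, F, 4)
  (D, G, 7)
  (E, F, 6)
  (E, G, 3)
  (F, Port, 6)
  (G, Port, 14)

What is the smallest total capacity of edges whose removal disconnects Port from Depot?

16

Augment Depot→A→D→F→Port: bottleneck 4, flow now 4.
Augment Depot→A→D→G→Port: bottleneck 1, flow now 5.
Augment Depot→A→E→F→Port: bottleneck 2, flow now 7.
Augment Depot→B→E→G→Port: bottleneck 3, flow now 10.
Augment Depot→C→D→G→Port: bottleneck 6, flow now 16.
No augmenting path remains; maximum flow = 16.
By max-flow min-cut, the minimum cut capacity equals the max flow.
In the residual graph, reachable from Depot: {Depot, A, B, C, D, E, F}.
Min-cut edges: D→G (7), E→G (3), F→Port (6); capacity 7 + 3 + 6 = 16.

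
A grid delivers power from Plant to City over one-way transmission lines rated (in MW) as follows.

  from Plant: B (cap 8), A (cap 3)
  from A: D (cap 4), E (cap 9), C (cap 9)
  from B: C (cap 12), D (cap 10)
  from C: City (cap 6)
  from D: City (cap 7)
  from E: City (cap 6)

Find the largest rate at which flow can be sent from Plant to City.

Augment Plant→A→C→City: bottleneck 3, flow now 3.
Augment Plant→B→C→City: bottleneck 3, flow now 6.
Augment Plant→B→D→City: bottleneck 5, flow now 11.
No augmenting path remains; maximum flow = 11.
In the residual graph, reachable from Plant: {Plant}.
Min-cut edges: Plant→A (3), Plant→B (8); capacity 3 + 8 = 11.
This cut is saturated, so no flow can exceed 11.

11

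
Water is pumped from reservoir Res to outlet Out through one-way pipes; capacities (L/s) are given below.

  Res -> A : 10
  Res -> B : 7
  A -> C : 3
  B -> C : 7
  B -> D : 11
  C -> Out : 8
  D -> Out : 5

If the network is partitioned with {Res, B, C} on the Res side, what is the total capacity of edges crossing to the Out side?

29

Edges leaving {Res, B, C}: Res→A (10), B→D (11), C→Out (8).
Cut capacity = 10 + 11 + 8 = 29.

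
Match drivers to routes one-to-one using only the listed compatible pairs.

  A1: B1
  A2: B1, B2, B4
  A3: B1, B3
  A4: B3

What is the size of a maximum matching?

3

Unit-capacity flow: source→left, listed edges, right→sink; max matching = max flow.
Augmenting path A1→B1 (+1); matched 1.
Augmenting path A2→B2 (+1); matched 2.
Augmenting path A3→B3 (+1); matched 3.
No augmenting path remains; maximum matching = 3.
König certificate: {A2, B1, B3} is a vertex cover of size 3 (every listed pair touches it), so no matching can be larger.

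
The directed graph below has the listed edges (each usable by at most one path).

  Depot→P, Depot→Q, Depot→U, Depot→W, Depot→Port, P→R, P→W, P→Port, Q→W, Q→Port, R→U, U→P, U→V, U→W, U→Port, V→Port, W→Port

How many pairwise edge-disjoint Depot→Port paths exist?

5

Assign every edge capacity 1; by Menger, the answer equals the max flow.
Path Depot→Port (+1); total 1.
Path Depot→P→Port (+1); total 2.
Path Depot→Q→Port (+1); total 3.
Path Depot→U→Port (+1); total 4.
Path Depot→W→Port (+1); total 5.
No residual Depot→Port path; max flow = 5.
Certifying cut of size 5: {Depot→P, Depot→Port, Depot→Q, Depot→U, Depot→W}.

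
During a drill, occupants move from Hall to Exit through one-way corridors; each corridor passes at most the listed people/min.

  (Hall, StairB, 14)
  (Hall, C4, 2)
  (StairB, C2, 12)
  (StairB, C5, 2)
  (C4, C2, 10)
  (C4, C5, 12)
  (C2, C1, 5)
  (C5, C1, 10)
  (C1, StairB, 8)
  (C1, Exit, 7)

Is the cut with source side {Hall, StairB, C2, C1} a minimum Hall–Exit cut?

No — its capacity is 11, but the minimum cut has capacity 7.

Given cut capacity: 2 + 2 + 7 = 11.
Augment Hall→StairB→C2→C1→Exit: bottleneck 5, flow now 5.
Augment Hall→StairB→C5→C1→Exit: bottleneck 2, flow now 7.
No augmenting path remains; maximum flow = 7.
In the residual graph, reachable from Hall: {Hall, StairB, C4, C2, C5, C1}.
Min-cut edges: C1→Exit (7); capacity 7 = 7.
Cut capacity 11 exceeds the max flow 7, so it is not minimum.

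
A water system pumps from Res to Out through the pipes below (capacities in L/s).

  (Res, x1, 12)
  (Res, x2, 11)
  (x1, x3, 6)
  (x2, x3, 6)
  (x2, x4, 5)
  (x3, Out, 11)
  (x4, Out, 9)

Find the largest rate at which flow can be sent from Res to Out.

Augment Res→x1→x3→Out: bottleneck 6, flow now 6.
Augment Res→x2→x3→Out: bottleneck 5, flow now 11.
Augment Res→x2→x4→Out: bottleneck 5, flow now 16.
No augmenting path remains; maximum flow = 16.
In the residual graph, reachable from Res: {Res, x1, x2, x3}.
Min-cut edges: x2→x4 (5), x3→Out (11); capacity 5 + 11 = 16.
This cut is saturated, so no flow can exceed 16.

16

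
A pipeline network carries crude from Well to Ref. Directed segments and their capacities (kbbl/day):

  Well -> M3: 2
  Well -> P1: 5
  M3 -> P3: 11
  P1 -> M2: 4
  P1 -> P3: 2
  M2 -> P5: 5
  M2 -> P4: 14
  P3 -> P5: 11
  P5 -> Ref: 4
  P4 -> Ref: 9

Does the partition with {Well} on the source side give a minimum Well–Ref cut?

Given cut capacity: 2 + 5 = 7.
Augment Well→M3→P3→P5→Ref: bottleneck 2, flow now 2.
Augment Well→P1→M2→P5→Ref: bottleneck 2, flow now 4.
Augment Well→P1→M2→P4→Ref: bottleneck 2, flow now 6.
Augment Well→P1→P3→P5→M2→P4→Ref: bottleneck 1, flow now 7. (uses reverse residual edge)
No augmenting path remains; maximum flow = 7.
Cut capacity 7 equals the max flow, so it is a minimum cut.

Yes — it is a minimum cut (capacity 7).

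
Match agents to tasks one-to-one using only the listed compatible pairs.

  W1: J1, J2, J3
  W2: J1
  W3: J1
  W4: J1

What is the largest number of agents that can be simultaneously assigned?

2

Unit-capacity flow: source→left, listed edges, right→sink; max matching = max flow.
Augmenting path W1→J1 (+1); matched 1.
Augmenting path W2→J1→W1→J2 (+1); matched 2.
No augmenting path remains; maximum matching = 2.
König certificate: {W1, J1} is a vertex cover of size 2 (every listed pair touches it), so no matching can be larger.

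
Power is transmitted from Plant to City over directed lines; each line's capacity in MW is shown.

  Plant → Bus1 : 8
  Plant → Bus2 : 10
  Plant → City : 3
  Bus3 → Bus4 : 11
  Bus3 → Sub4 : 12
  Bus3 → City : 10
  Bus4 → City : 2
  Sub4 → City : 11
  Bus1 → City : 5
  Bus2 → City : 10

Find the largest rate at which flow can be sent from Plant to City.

Augment Plant→City: bottleneck 3, flow now 3.
Augment Plant→Bus1→City: bottleneck 5, flow now 8.
Augment Plant→Bus2→City: bottleneck 10, flow now 18.
No augmenting path remains; maximum flow = 18.
In the residual graph, reachable from Plant: {Plant, Bus1}.
Min-cut edges: Plant→Bus2 (10), Plant→City (3), Bus1→City (5); capacity 10 + 3 + 5 = 18.
This cut is saturated, so no flow can exceed 18.

18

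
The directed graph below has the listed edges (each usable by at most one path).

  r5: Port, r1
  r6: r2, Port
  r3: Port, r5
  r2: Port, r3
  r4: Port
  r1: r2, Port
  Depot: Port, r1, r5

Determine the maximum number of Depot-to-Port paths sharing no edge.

Assign every edge capacity 1; by Menger, the answer equals the max flow.
Path Depot→Port (+1); total 1.
Path Depot→r1→Port (+1); total 2.
Path Depot→r5→Port (+1); total 3.
No residual Depot→Port path; max flow = 3.
Certifying cut of size 3: {Depot→Port, Depot→r1, Depot→r5}.

3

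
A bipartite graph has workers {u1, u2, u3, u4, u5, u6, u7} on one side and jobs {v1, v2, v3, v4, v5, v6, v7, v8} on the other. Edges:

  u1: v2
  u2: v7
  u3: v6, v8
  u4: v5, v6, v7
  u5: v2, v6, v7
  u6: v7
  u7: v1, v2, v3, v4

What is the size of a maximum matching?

Unit-capacity flow: source→left, listed edges, right→sink; max matching = max flow.
Augmenting path u1→v2 (+1); matched 1.
Augmenting path u2→v7 (+1); matched 2.
Augmenting path u3→v6 (+1); matched 3.
Augmenting path u4→v5 (+1); matched 4.
Augmenting path u7→v1 (+1); matched 5.
Augmenting path u5→v6→u3→v8 (+1); matched 6.
No augmenting path remains; maximum matching = 6.
König certificate: {u1, u3, u4, u5, u7, v7} is a vertex cover of size 6 (every listed pair touches it), so no matching can be larger.

6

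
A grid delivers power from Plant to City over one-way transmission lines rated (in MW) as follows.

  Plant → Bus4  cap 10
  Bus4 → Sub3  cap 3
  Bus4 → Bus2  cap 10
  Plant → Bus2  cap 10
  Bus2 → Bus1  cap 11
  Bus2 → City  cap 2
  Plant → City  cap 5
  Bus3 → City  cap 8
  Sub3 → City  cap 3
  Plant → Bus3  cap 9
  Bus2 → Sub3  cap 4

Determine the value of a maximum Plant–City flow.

18

Augment Plant→City: bottleneck 5, flow now 5.
Augment Plant→Bus3→City: bottleneck 8, flow now 13.
Augment Plant→Bus2→City: bottleneck 2, flow now 15.
Augment Plant→Bus4→Sub3→City: bottleneck 3, flow now 18.
No augmenting path remains; maximum flow = 18.
In the residual graph, reachable from Plant: {Plant, Bus3, Bus4, Bus2, Sub3, Bus1}.
Min-cut edges: Plant→City (5), Bus3→City (8), Bus2→City (2), Sub3→City (3); capacity 5 + 8 + 2 + 3 = 18.
This cut is saturated, so no flow can exceed 18.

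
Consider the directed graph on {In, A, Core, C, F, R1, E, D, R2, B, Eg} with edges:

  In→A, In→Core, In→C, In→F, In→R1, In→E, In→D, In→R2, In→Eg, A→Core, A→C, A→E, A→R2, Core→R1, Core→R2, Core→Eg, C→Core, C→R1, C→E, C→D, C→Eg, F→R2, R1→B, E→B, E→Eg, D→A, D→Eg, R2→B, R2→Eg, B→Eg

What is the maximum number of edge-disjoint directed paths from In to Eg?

Assign every edge capacity 1; by Menger, the answer equals the max flow.
Path In→Eg (+1); total 1.
Path In→Core→Eg (+1); total 2.
Path In→C→Eg (+1); total 3.
Path In→E→Eg (+1); total 4.
Path In→D→Eg (+1); total 5.
Path In→R2→Eg (+1); total 6.
Path In→R1→B→Eg (+1); total 7.
No residual In→Eg path; max flow = 7.
Certifying cut of size 7: {B→Eg, C→Eg, Core→Eg, D→Eg, E→Eg, In→Eg, R2→Eg}.

7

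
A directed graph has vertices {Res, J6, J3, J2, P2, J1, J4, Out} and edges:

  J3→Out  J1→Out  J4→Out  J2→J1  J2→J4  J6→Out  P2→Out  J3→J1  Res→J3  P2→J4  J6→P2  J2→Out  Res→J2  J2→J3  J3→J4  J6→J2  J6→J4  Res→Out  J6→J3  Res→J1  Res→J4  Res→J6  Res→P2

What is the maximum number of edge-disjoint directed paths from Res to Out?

Assign every edge capacity 1; by Menger, the answer equals the max flow.
Path Res→Out (+1); total 1.
Path Res→J6→Out (+1); total 2.
Path Res→J3→Out (+1); total 3.
Path Res→J2→Out (+1); total 4.
Path Res→P2→Out (+1); total 5.
Path Res→J1→Out (+1); total 6.
Path Res→J4→Out (+1); total 7.
No residual Res→Out path; max flow = 7.
Certifying cut of size 7: {Res→J1, Res→J2, Res→J3, Res→J4, Res→J6, Res→Out, Res→P2}.

7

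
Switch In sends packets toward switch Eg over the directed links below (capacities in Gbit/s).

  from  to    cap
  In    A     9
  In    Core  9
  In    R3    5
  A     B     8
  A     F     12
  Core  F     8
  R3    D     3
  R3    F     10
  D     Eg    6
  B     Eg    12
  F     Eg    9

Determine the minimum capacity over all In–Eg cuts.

Augment In→A→B→Eg: bottleneck 8, flow now 8.
Augment In→A→F→Eg: bottleneck 1, flow now 9.
Augment In→Core→F→Eg: bottleneck 8, flow now 17.
Augment In→R3→D→Eg: bottleneck 3, flow now 20.
No augmenting path remains; maximum flow = 20.
By max-flow min-cut, the minimum cut capacity equals the max flow.
In the residual graph, reachable from In: {In, A, Core, R3, F}.
Min-cut edges: A→B (8), R3→D (3), F→Eg (9); capacity 8 + 3 + 9 = 20.

20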